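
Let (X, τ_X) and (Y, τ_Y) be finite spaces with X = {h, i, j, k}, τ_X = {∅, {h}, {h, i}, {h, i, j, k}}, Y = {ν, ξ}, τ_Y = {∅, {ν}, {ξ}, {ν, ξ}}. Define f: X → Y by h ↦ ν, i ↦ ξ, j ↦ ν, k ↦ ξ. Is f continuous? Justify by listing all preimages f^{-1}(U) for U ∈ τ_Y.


f is NOT continuous.

Compute f^{-1}(U) for each U ∈ τ_Y:
  U = ∅: f^{-1}(U) = ∅ ∈ τ_X ✓.
  U = {ν}: f^{-1}(U) = {h, j} ∉ τ_X ✗.
  U = {ξ}: f^{-1}(U) = {i, k} ∉ τ_X ✗.
  U = {ν, ξ}: f^{-1}(U) = {h, i, j, k} ∈ τ_X ✓.
Found U = {ν} with f^{-1}(U) = {h, j} not in τ_X. Therefore f is NOT continuous.


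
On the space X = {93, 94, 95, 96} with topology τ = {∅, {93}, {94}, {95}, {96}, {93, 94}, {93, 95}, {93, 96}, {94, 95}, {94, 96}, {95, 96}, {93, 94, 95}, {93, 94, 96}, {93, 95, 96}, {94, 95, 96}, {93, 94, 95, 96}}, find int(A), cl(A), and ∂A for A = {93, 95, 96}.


int(A) = {93, 95, 96}, cl(A) = {93, 95, 96}, ∂A = ∅.

Closed sets in (X, τ) are complements of opens:
  closed(X, τ) = {∅, {93}, {94}, {95}, {96}, {93, 94}, {93, 95}, {93, 96}, {94, 95}, {94, 96}, {95, 96}, {93, 94, 95}, {93, 94, 96}, {93, 95, 96}, {94, 95, 96}, {93, 94, 95, 96}}.
int(A) = ⋃ {U ∈ τ : U ⊆ A}. Opens contained in A: ∅, {93}, {95}, {96}, {93, 95}, {93, 96}, {95, 96}, {93, 95, 96}.
Taking the union of these: int(A) = {93, 95, 96}.
cl(A) = ⋂ {C closed : A ⊆ C}. Closed sets containing A: {93, 95, 96}, {93, 94, 95, 96}.
Intersecting these: cl(A) = {93, 95, 96}.
∂A = cl(A) ∖ int(A) = {93, 95, 96} ∖ {93, 95, 96} = ∅.


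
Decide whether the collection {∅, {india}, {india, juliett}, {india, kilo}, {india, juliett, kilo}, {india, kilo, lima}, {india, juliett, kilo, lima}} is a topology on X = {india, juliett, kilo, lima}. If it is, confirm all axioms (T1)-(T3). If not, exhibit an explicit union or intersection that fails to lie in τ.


τ IS a topology on X.

Axiom (T1): ∅ ∈ τ? Yes; X ∈ τ? Yes.
Axiom (T2/T3): check pairwise unions and intersections of members of τ.
All pairwise intersections and unions checked — each lies in τ. Therefore τ satisfies (T1), (T2), (T3): it IS a topology on X.


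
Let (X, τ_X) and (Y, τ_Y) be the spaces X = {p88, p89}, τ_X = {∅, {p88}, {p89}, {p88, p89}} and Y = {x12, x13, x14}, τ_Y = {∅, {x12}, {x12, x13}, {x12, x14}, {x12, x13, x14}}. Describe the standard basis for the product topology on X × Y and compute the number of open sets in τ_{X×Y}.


Basis B = {∅ × ∅, {p88} × {x12}, {p89} × {x12}, {p88} × {x12, x13}, {p88} × {x12, x14}, {p88, p89} × {x12}, {p89} × {x12, x13}, {p89} × {x12, x14}, {p88} × {x12, x13, x14}, {p89} × {x12, x13, x14}, {p88, p89} × {x12, x13}, {p88, p89} × {x12, x14}, {p88, p89} × {x12, x13, x14}}; |τ_{X×Y}| = 25.

Enumerate products U × V with U ∈ τ_X, V ∈ τ_Y (deduplicated):
  ∅ × ∅ = {} (∅)
  {p88} × {x12} = {(p88,x12)}
  {p89} × {x12} = {(p89,x12)}
  {p88} × {x12, x13} = {(p88,x12), (p88,x13)}
  {p88} × {x12, x14} = {(p88,x12), (p88,x14)}
  {p88, p89} × {x12} = {(p88,x12), (p89,x12)}
  {p89} × {x12, x13} = {(p89,x12), (p89,x13)}
  {p89} × {x12, x14} = {(p89,x12), (p89,x14)}
  {p88} × {x12, x13, x14} = {(p88,x12), (p88,x13), (p88,x14)}
  {p89} × {x12, x13, x14} = {(p89,x12), (p89,x13), (p89,x14)}
  {p88, p89} × {x12, x13} = {(p88,x12), (p88,x13), (p89,x12), (p89,x13)}
  {p88, p89} × {x12, x14} = {(p88,x12), (p88,x14), (p89,x12), (p89,x14)}
  {p88, p89} × {x12, x13, x14} = {(p88,x12), (p88,x13), (p88,x14), (p89,x12), (p89,x13), (p89,x14)}
These 13 distinct sets form the basis B.
Close under arbitrary unions to get τ_{X×Y}; counting gives |τ_{X×Y}| = 25.


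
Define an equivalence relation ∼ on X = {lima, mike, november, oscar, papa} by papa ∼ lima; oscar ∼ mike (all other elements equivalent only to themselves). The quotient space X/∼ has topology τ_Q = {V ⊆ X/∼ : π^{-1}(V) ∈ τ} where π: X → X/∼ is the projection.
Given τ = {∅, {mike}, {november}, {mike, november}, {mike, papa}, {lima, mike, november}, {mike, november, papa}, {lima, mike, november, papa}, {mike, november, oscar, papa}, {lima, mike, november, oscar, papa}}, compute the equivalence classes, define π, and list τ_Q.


X/∼ = {[lima=papa], [mike=oscar], [november]}; |τ_Q| = 3.

Equivalence classes: [lima=papa], [mike=oscar], [november].
Quotient map π: X → X/∼ sends lima ↦ [lima=papa], mike ↦ [mike=oscar], november ↦ [november], oscar ↦ [mike=oscar], papa ↦ [lima=papa].
For each subset V ⊆ X/∼, compute π^{-1}(V) ⊆ X and check whether π^{-1}(V) ∈ τ. V is open in τ_Q iff π^{-1}(V) ∈ τ.
  V = {}: π^{-1}(V) = ∅ ∈ τ ✓.
  V = {[lima=papa]}: π^{-1}(V) = {lima, papa} ∉ τ ✗.
  V = {[mike=oscar]}: π^{-1}(V) = {mike, oscar} ∉ τ ✗.
  V = {[lima=papa], [mike=oscar]}: π^{-1}(V) = {lima, mike, oscar, papa} ∉ τ ✗.
  V = {[november]}: π^{-1}(V) = {november} ∈ τ ✓.
  V = {[lima=papa], [november]}: π^{-1}(V) = {lima, november, papa} ∉ τ ✗.
  V = {[mike=oscar], [november]}: π^{-1}(V) = {mike, november, oscar} ∉ τ ✗.
  V = {[lima=papa], [mike=oscar], [november]}: π^{-1}(V) = {lima, mike, november, oscar, papa} ∈ τ ✓.
Open sets in the quotient: τ_Q = {{}, {[november]}, {[lima=papa], [mike=oscar], [november]}} (3 elements).


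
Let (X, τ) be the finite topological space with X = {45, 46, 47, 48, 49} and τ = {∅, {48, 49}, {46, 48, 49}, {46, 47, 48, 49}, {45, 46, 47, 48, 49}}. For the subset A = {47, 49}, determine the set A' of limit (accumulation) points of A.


A' = {45, 46, 47, 48}

For each x ∈ X, list the open sets U ∈ τ with x ∈ U, then check whether U ∩ (A ∖ {x}) ≠ ∅ for every such U.
  x = 45: opens ∋ x are {45, 46, 47, 48, 49}; each meets A ∖ {45}, so x IS a limit point.
  x = 46: opens ∋ x are {46, 48, 49}, {46, 47, 48, 49}, {45, 46, 47, 48, 49}; each meets A ∖ {46}, so x IS a limit point.
  x = 47: opens ∋ x are {46, 47, 48, 49}, {45, 46, 47, 48, 49}; each meets A ∖ {47}, so x IS a limit point.
  x = 48: opens ∋ x are {48, 49}, {46, 48, 49}, {46, 47, 48, 49}, {45, 46, 47, 48, 49}; each meets A ∖ {48}, so x IS a limit point.
  x = 49: open {48, 49} ∋ x has {48, 49} ∩ (A ∖ {49}) = ∅, so x is NOT a limit point.
Collecting: A' = {45, 46, 47, 48}.


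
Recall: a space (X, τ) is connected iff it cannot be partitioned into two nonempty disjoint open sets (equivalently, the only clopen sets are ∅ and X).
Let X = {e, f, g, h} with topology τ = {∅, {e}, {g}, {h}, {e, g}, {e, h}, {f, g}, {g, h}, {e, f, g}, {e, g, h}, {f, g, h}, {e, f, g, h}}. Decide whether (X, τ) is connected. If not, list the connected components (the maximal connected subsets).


(X, τ) is disconnected; components = [{e}, {h}, {f, g}].

Find clopen sets (U ∈ τ with X ∖ U ∈ τ):
  U = ∅, X ∖ U = {e, f, g, h} — both open, so U is clopen.
  U = {e}, X ∖ U = {f, g, h} — both open, so U is clopen.
  U = {h}, X ∖ U = {e, f, g} — both open, so U is clopen.
  U = {e, h}, X ∖ U = {f, g} — both open, so U is clopen.
  U = {f, g}, X ∖ U = {e, h} — both open, so U is clopen.
  U = {e, f, g}, X ∖ U = {h} — both open, so U is clopen.
  U = {f, g, h}, X ∖ U = {e} — both open, so U is clopen.
  U = {e, f, g, h}, X ∖ U = ∅ — both open, so U is clopen.
Nontrivial clopen(s) exist: e.g. {e}. So (X, τ) is disconnected.
Compute connected components by grouping points that agree on all clopens:
  component: {e}
  component: {h}
  component: {f, g}


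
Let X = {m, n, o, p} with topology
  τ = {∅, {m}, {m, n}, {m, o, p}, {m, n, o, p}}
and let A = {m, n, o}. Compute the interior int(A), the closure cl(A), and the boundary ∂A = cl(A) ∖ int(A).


int(A) = {m, n}, cl(A) = {m, n, o, p}, ∂A = {o, p}.

Closed sets in (X, τ) are complements of opens:
  closed(X, τ) = {∅, {n}, {o, p}, {n, o, p}, {m, n, o, p}}.
int(A) = ⋃ {U ∈ τ : U ⊆ A}. Opens contained in A: ∅, {m}, {m, n}.
Taking the union of these: int(A) = {m, n}.
cl(A) = ⋂ {C closed : A ⊆ C}. Closed sets containing A: {m, n, o, p}.
Intersecting these: cl(A) = {m, n, o, p}.
∂A = cl(A) ∖ int(A) = {m, n, o, p} ∖ {m, n} = {o, p}.


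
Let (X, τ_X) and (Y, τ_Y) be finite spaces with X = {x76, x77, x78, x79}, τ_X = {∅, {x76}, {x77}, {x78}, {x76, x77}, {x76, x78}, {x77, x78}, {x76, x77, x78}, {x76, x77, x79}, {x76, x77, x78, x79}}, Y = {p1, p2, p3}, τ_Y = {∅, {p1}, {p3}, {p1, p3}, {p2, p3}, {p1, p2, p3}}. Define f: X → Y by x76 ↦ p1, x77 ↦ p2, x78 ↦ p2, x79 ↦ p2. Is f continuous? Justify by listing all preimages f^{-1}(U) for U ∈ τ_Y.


f is NOT continuous.

Compute f^{-1}(U) for each U ∈ τ_Y:
  U = ∅: f^{-1}(U) = ∅ ∈ τ_X ✓.
  U = {p1}: f^{-1}(U) = {x76} ∈ τ_X ✓.
  U = {p3}: f^{-1}(U) = ∅ ∈ τ_X ✓.
  U = {p1, p3}: f^{-1}(U) = {x76} ∈ τ_X ✓.
  U = {p2, p3}: f^{-1}(U) = {x77, x78, x79} ∉ τ_X ✗.
  U = {p1, p2, p3}: f^{-1}(U) = {x76, x77, x78, x79} ∈ τ_X ✓.
Found U = {p2, p3} with f^{-1}(U) = {x77, x78, x79} not in τ_X. Therefore f is NOT continuous.


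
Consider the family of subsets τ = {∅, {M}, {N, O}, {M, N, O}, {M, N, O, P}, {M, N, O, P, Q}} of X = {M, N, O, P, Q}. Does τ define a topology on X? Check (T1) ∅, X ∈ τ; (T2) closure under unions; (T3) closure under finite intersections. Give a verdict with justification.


τ IS a topology on X.

Axiom (T1): ∅ ∈ τ? Yes; X ∈ τ? Yes.
Axiom (T2/T3): check pairwise unions and intersections of members of τ.
All pairwise intersections and unions checked — each lies in τ. Therefore τ satisfies (T1), (T2), (T3): it IS a topology on X.


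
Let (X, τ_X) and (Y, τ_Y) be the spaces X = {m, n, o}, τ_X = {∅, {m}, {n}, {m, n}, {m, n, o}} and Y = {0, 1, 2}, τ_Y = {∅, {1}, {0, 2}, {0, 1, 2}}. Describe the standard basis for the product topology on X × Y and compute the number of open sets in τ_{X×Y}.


Basis B = {∅ × ∅, {m} × {1}, {n} × {1}, {m} × {0, 2}, {m, n} × {1}, {n} × {0, 2}, {m} × {0, 1, 2}, {m, n, o} × {1}, {n} × {0, 1, 2}, {m, n} × {0, 2}, {m, n} × {0, 1, 2}, {m, n, o} × {0, 2}, {m, n, o} × {0, 1, 2}}; |τ_{X×Y}| = 25.

Enumerate products U × V with U ∈ τ_X, V ∈ τ_Y (deduplicated):
  ∅ × ∅ = {} (∅)
  {m} × {1} = {(m,1)}
  {n} × {1} = {(n,1)}
  {m} × {0, 2} = {(m,0), (m,2)}
  {m, n} × {1} = {(m,1), (n,1)}
  {n} × {0, 2} = {(n,0), (n,2)}
  {m} × {0, 1, 2} = {(m,0), (m,1), (m,2)}
  {m, n, o} × {1} = {(m,1), (n,1), (o,1)}
  {n} × {0, 1, 2} = {(n,0), (n,1), (n,2)}
  {m, n} × {0, 2} = {(m,0), (m,2), (n,0), (n,2)}
  {m, n} × {0, 1, 2} = {(m,0), (m,1), (m,2), (n,0), (n,1), (n,2)}
  {m, n, o} × {0, 2} = {(m,0), (m,2), (n,0), (n,2), (o,0), (o,2)}
  {m, n, o} × {0, 1, 2} = {(m,0), (m,1), (m,2), (n,0), (n,1), (n,2), (o,0), (o,1), (o,2)}
These 13 distinct sets form the basis B.
Close under arbitrary unions to get τ_{X×Y}; counting gives |τ_{X×Y}| = 25.


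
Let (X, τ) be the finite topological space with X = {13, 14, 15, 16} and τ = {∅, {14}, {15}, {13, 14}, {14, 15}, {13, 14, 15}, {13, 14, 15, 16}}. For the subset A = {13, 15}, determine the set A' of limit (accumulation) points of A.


A' = {16}

For each x ∈ X, list the open sets U ∈ τ with x ∈ U, then check whether U ∩ (A ∖ {x}) ≠ ∅ for every such U.
  x = 13: open {13, 14} ∋ x has {13, 14} ∩ (A ∖ {13}) = ∅, so x is NOT a limit point.
  x = 14: open {14} ∋ x has {14} ∩ (A ∖ {14}) = ∅, so x is NOT a limit point.
  x = 15: open {15} ∋ x has {15} ∩ (A ∖ {15}) = ∅, so x is NOT a limit point.
  x = 16: opens ∋ x are {13, 14, 15, 16}; each meets A ∖ {16}, so x IS a limit point.
Collecting: A' = {16}.


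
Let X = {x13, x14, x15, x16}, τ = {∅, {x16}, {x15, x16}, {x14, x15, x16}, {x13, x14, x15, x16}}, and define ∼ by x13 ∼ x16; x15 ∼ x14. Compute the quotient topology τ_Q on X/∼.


X/∼ = {[x13=x16], [x14=x15]}; |τ_Q| = 2.

Equivalence classes: [x13=x16], [x14=x15].
Quotient map π: X → X/∼ sends x13 ↦ [x13=x16], x14 ↦ [x14=x15], x15 ↦ [x14=x15], x16 ↦ [x13=x16].
For each subset V ⊆ X/∼, compute π^{-1}(V) ⊆ X and check whether π^{-1}(V) ∈ τ. V is open in τ_Q iff π^{-1}(V) ∈ τ.
  V = {}: π^{-1}(V) = ∅ ∈ τ ✓.
  V = {[x13=x16]}: π^{-1}(V) = {x13, x16} ∉ τ ✗.
  V = {[x14=x15]}: π^{-1}(V) = {x14, x15} ∉ τ ✗.
  V = {[x13=x16], [x14=x15]}: π^{-1}(V) = {x13, x14, x15, x16} ∈ τ ✓.
Open sets in the quotient: τ_Q = {{}, {[x13=x16], [x14=x15]}} (2 elements).


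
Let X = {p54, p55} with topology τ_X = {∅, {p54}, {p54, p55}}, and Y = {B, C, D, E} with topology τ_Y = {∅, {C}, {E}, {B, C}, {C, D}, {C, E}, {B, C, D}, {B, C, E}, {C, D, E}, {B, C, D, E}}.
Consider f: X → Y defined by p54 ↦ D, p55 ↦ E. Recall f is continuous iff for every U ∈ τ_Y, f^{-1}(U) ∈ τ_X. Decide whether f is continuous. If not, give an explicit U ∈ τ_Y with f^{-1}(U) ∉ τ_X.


f is NOT continuous.

Compute f^{-1}(U) for each U ∈ τ_Y:
  U = ∅: f^{-1}(U) = ∅ ∈ τ_X ✓.
  U = {C}: f^{-1}(U) = ∅ ∈ τ_X ✓.
  U = {E}: f^{-1}(U) = {p55} ∉ τ_X ✗.
  U = {B, C}: f^{-1}(U) = ∅ ∈ τ_X ✓.
  U = {C, D}: f^{-1}(U) = {p54} ∈ τ_X ✓.
  U = {C, E}: f^{-1}(U) = {p55} ∉ τ_X ✗.
  U = {B, C, D}: f^{-1}(U) = {p54} ∈ τ_X ✓.
  U = {B, C, E}: f^{-1}(U) = {p55} ∉ τ_X ✗.
  U = {C, D, E}: f^{-1}(U) = {p54, p55} ∈ τ_X ✓.
  U = {B, C, D, E}: f^{-1}(U) = {p54, p55} ∈ τ_X ✓.
Found U = {E} with f^{-1}(U) = {p55} not in τ_X. Therefore f is NOT continuous.


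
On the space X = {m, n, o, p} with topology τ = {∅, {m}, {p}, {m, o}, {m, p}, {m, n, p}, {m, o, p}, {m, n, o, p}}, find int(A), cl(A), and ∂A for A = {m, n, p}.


int(A) = {m, n, p}, cl(A) = {m, n, o, p}, ∂A = {o}.

Closed sets in (X, τ) are complements of opens:
  closed(X, τ) = {∅, {n}, {o}, {n, o}, {n, p}, {m, n, o}, {n, o, p}, {m, n, o, p}}.
int(A) = ⋃ {U ∈ τ : U ⊆ A}. Opens contained in A: ∅, {m}, {p}, {m, p}, {m, n, p}.
Taking the union of these: int(A) = {m, n, p}.
cl(A) = ⋂ {C closed : A ⊆ C}. Closed sets containing A: {m, n, o, p}.
Intersecting these: cl(A) = {m, n, o, p}.
∂A = cl(A) ∖ int(A) = {m, n, o, p} ∖ {m, n, p} = {o}.


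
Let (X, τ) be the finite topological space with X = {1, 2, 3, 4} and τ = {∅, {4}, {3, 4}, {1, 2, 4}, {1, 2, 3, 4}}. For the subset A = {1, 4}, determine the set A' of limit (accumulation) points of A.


A' = {1, 2, 3}

For each x ∈ X, list the open sets U ∈ τ with x ∈ U, then check whether U ∩ (A ∖ {x}) ≠ ∅ for every such U.
  x = 1: opens ∋ x are {1, 2, 4}, {1, 2, 3, 4}; each meets A ∖ {1}, so x IS a limit point.
  x = 2: opens ∋ x are {1, 2, 4}, {1, 2, 3, 4}; each meets A ∖ {2}, so x IS a limit point.
  x = 3: opens ∋ x are {3, 4}, {1, 2, 3, 4}; each meets A ∖ {3}, so x IS a limit point.
  x = 4: open {4} ∋ x has {4} ∩ (A ∖ {4}) = ∅, so x is NOT a limit point.
Collecting: A' = {1, 2, 3}.


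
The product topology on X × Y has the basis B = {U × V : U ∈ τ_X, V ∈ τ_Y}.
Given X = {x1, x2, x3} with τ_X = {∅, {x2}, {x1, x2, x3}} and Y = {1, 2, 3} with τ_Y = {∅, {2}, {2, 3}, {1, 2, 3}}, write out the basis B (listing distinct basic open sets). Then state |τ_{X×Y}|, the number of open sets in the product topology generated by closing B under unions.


Basis B = {∅ × ∅, {x2} × {2}, {x2} × {2, 3}, {x1, x2, x3} × {2}, {x2} × {1, 2, 3}, {x1, x2, x3} × {2, 3}, {x1, x2, x3} × {1, 2, 3}}; |τ_{X×Y}| = 10.

Enumerate products U × V with U ∈ τ_X, V ∈ τ_Y (deduplicated):
  ∅ × ∅ = {} (∅)
  {x2} × {2} = {(x2,2)}
  {x2} × {2, 3} = {(x2,2), (x2,3)}
  {x1, x2, x3} × {2} = {(x1,2), (x2,2), (x3,2)}
  {x2} × {1, 2, 3} = {(x2,1), (x2,2), (x2,3)}
  {x1, x2, x3} × {2, 3} = {(x1,2), (x1,3), (x2,2), (x2,3), (x3,2), (x3,3)}
  {x1, x2, x3} × {1, 2, 3} = {(x1,1), (x1,2), (x1,3), (x2,1), (x2,2), (x2,3), (x3,1), (x3,2), (x3,3)}
These 7 distinct sets form the basis B.
Close under arbitrary unions to get τ_{X×Y}; counting gives |τ_{X×Y}| = 10.


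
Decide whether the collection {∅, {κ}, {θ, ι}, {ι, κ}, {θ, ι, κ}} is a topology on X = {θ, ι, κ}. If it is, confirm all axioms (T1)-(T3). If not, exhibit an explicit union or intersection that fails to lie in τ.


τ is NOT a topology on X.

Axiom (T1): ∅ ∈ τ? Yes; X ∈ τ? Yes.
Axiom (T2/T3): check pairwise unions and intersections of members of τ.
Counterexample for (T3): {θ, ι} ∩ {ι, κ} = {ι} ∉ τ. Therefore τ is NOT a topology.


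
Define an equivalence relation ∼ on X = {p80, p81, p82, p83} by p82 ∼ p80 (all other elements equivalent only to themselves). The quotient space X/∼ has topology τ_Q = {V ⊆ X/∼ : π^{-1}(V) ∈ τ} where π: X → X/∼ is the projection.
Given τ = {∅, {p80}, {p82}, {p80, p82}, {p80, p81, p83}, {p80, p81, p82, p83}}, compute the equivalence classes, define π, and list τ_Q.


X/∼ = {[p80=p82], [p81], [p83]}; |τ_Q| = 3.

Equivalence classes: [p80=p82], [p81], [p83].
Quotient map π: X → X/∼ sends p80 ↦ [p80=p82], p81 ↦ [p81], p82 ↦ [p80=p82], p83 ↦ [p83].
For each subset V ⊆ X/∼, compute π^{-1}(V) ⊆ X and check whether π^{-1}(V) ∈ τ. V is open in τ_Q iff π^{-1}(V) ∈ τ.
  V = {}: π^{-1}(V) = ∅ ∈ τ ✓.
  V = {[p80=p82]}: π^{-1}(V) = {p80, p82} ∈ τ ✓.
  V = {[p81]}: π^{-1}(V) = {p81} ∉ τ ✗.
  V = {[p80=p82], [p81]}: π^{-1}(V) = {p80, p81, p82} ∉ τ ✗.
  V = {[p83]}: π^{-1}(V) = {p83} ∉ τ ✗.
  V = {[p80=p82], [p83]}: π^{-1}(V) = {p80, p82, p83} ∉ τ ✗.
  V = {[p81], [p83]}: π^{-1}(V) = {p81, p83} ∉ τ ✗.
  V = {[p80=p82], [p81], [p83]}: π^{-1}(V) = {p80, p81, p82, p83} ∈ τ ✓.
Open sets in the quotient: τ_Q = {{}, {[p80=p82]}, {[p80=p82], [p81], [p83]}} (3 elements).


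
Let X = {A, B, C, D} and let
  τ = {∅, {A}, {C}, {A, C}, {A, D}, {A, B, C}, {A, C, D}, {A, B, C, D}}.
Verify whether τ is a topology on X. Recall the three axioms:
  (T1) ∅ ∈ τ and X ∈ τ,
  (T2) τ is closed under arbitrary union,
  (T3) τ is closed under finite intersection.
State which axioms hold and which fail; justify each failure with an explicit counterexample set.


τ IS a topology on X.

Axiom (T1): ∅ ∈ τ? Yes; X ∈ τ? Yes.
Axiom (T2/T3): check pairwise unions and intersections of members of τ.
All pairwise intersections and unions checked — each lies in τ. Therefore τ satisfies (T1), (T2), (T3): it IS a topology on X.


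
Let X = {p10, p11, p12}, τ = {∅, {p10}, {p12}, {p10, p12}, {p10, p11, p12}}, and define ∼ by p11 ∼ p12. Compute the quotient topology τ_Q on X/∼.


X/∼ = {[p10], [p11=p12]}; |τ_Q| = 3.

Equivalence classes: [p10], [p11=p12].
Quotient map π: X → X/∼ sends p10 ↦ [p10], p11 ↦ [p11=p12], p12 ↦ [p11=p12].
For each subset V ⊆ X/∼, compute π^{-1}(V) ⊆ X and check whether π^{-1}(V) ∈ τ. V is open in τ_Q iff π^{-1}(V) ∈ τ.
  V = {}: π^{-1}(V) = ∅ ∈ τ ✓.
  V = {[p10]}: π^{-1}(V) = {p10} ∈ τ ✓.
  V = {[p11=p12]}: π^{-1}(V) = {p11, p12} ∉ τ ✗.
  V = {[p10], [p11=p12]}: π^{-1}(V) = {p10, p11, p12} ∈ τ ✓.
Open sets in the quotient: τ_Q = {{}, {[p10]}, {[p10], [p11=p12]}} (3 elements).


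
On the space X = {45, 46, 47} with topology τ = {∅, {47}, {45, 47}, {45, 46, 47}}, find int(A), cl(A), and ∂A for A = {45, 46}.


int(A) = ∅, cl(A) = {45, 46}, ∂A = {45, 46}.

Closed sets in (X, τ) are complements of opens:
  closed(X, τ) = {∅, {46}, {45, 46}, {45, 46, 47}}.
int(A) = ⋃ {U ∈ τ : U ⊆ A}. Opens contained in A: ∅.
Taking the union of these: int(A) = ∅.
cl(A) = ⋂ {C closed : A ⊆ C}. Closed sets containing A: {45, 46}, {45, 46, 47}.
Intersecting these: cl(A) = {45, 46}.
∂A = cl(A) ∖ int(A) = {45, 46} ∖ ∅ = {45, 46}.


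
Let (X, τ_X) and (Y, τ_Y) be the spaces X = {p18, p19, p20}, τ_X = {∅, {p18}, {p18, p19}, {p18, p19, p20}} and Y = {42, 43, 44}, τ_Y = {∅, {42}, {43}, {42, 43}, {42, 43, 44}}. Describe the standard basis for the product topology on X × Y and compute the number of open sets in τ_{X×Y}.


Basis B = {∅ × ∅, {p18} × {42}, {p18} × {43}, {p18} × {42, 43}, {p18, p19} × {42}, {p18, p19} × {43}, {p18} × {42, 43, 44}, {p18, p19, p20} × {42}, {p18, p19, p20} × {43}, {p18, p19} × {42, 43}, {p18, p19} × {42, 43, 44}, {p18, p19, p20} × {42, 43}, {p18, p19, p20} × {42, 43, 44}}; |τ_{X×Y}| = 30.

Enumerate products U × V with U ∈ τ_X, V ∈ τ_Y (deduplicated):
  ∅ × ∅ = {} (∅)
  {p18} × {42} = {(p18,42)}
  {p18} × {43} = {(p18,43)}
  {p18} × {42, 43} = {(p18,42), (p18,43)}
  {p18, p19} × {42} = {(p18,42), (p19,42)}
  {p18, p19} × {43} = {(p18,43), (p19,43)}
  {p18} × {42, 43, 44} = {(p18,42), (p18,43), (p18,44)}
  {p18, p19, p20} × {42} = {(p18,42), (p19,42), (p20,42)}
  {p18, p19, p20} × {43} = {(p18,43), (p19,43), (p20,43)}
  {p18, p19} × {42, 43} = {(p18,42), (p18,43), (p19,42), (p19,43)}
  {p18, p19} × {42, 43, 44} = {(p18,42), (p18,43), (p18,44), (p19,42), (p19,43), (p19,44)}
  {p18, p19, p20} × {42, 43} = {(p18,42), (p18,43), (p19,42), (p19,43), (p20,42), (p20,43)}
  {p18, p19, p20} × {42, 43, 44} = {(p18,42), (p18,43), (p18,44), (p19,42), (p19,43), (p19,44), (p20,42), (p20,43), (p20,44)}
These 13 distinct sets form the basis B.
Close under arbitrary unions to get τ_{X×Y}; counting gives |τ_{X×Y}| = 30.


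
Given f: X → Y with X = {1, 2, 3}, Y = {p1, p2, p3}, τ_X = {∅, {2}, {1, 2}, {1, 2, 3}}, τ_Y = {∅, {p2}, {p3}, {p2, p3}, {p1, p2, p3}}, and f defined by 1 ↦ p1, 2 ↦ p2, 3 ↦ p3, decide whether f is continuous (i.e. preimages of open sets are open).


f is NOT continuous.

Compute f^{-1}(U) for each U ∈ τ_Y:
  U = ∅: f^{-1}(U) = ∅ ∈ τ_X ✓.
  U = {p2}: f^{-1}(U) = {2} ∈ τ_X ✓.
  U = {p3}: f^{-1}(U) = {3} ∉ τ_X ✗.
  U = {p2, p3}: f^{-1}(U) = {2, 3} ∉ τ_X ✗.
  U = {p1, p2, p3}: f^{-1}(U) = {1, 2, 3} ∈ τ_X ✓.
Found U = {p3} with f^{-1}(U) = {3} not in τ_X. Therefore f is NOT continuous.


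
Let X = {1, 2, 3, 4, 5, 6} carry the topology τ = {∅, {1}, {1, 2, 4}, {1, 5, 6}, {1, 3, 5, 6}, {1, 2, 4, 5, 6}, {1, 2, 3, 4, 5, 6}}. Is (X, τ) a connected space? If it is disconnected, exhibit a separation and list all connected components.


(X, τ) is connected.

Find clopen sets (U ∈ τ with X ∖ U ∈ τ):
  U = ∅, X ∖ U = {1, 2, 3, 4, 5, 6} — both open, so U is clopen.
  U = {1, 2, 3, 4, 5, 6}, X ∖ U = ∅ — both open, so U is clopen.
Only trivial clopens (∅ and X) exist, so (X, τ) is connected.
Compute connected components by grouping points that agree on all clopens:
  component: {1, 2, 3, 4, 5, 6}


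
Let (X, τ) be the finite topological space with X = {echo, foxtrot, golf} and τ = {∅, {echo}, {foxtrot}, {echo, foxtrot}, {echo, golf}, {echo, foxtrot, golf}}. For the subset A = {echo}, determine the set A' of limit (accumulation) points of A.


A' = {golf}

For each x ∈ X, list the open sets U ∈ τ with x ∈ U, then check whether U ∩ (A ∖ {x}) ≠ ∅ for every such U.
  x = echo: open {echo} ∋ x has {echo} ∩ (A ∖ {echo}) = ∅, so x is NOT a limit point.
  x = foxtrot: open {foxtrot} ∋ x has {foxtrot} ∩ (A ∖ {foxtrot}) = ∅, so x is NOT a limit point.
  x = golf: opens ∋ x are {echo, golf}, {echo, foxtrot, golf}; each meets A ∖ {golf}, so x IS a limit point.
Collecting: A' = {golf}.


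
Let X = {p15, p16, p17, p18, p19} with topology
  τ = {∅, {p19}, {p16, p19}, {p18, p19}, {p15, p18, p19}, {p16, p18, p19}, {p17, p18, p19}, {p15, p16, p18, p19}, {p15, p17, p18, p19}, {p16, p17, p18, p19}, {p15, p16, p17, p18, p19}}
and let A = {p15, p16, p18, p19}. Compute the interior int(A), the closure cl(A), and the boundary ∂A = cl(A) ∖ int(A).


int(A) = {p15, p16, p18, p19}, cl(A) = {p15, p16, p17, p18, p19}, ∂A = {p17}.

Closed sets in (X, τ) are complements of opens:
  closed(X, τ) = {∅, {p15}, {p16}, {p17}, {p15, p16}, {p15, p17}, {p16, p17}, {p15, p16, p17}, {p15, p17, p18}, {p15, p16, p17, p18}, {p15, p16, p17, p18, p19}}.
int(A) = ⋃ {U ∈ τ : U ⊆ A}. Opens contained in A: ∅, {p19}, {p16, p19}, {p18, p19}, {p15, p18, p19}, {p16, p18, p19}, {p15, p16, p18, p19}.
Taking the union of these: int(A) = {p15, p16, p18, p19}.
cl(A) = ⋂ {C closed : A ⊆ C}. Closed sets containing A: {p15, p16, p17, p18, p19}.
Intersecting these: cl(A) = {p15, p16, p17, p18, p19}.
∂A = cl(A) ∖ int(A) = {p15, p16, p17, p18, p19} ∖ {p15, p16, p18, p19} = {p17}.


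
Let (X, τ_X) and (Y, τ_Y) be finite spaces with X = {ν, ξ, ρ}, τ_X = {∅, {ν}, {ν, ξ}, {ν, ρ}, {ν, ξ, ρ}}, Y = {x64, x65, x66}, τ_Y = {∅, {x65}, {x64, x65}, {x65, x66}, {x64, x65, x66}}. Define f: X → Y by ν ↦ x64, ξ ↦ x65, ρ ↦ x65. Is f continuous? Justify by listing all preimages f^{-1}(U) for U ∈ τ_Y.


f is NOT continuous.

Compute f^{-1}(U) for each U ∈ τ_Y:
  U = ∅: f^{-1}(U) = ∅ ∈ τ_X ✓.
  U = {x65}: f^{-1}(U) = {ξ, ρ} ∉ τ_X ✗.
  U = {x64, x65}: f^{-1}(U) = {ν, ξ, ρ} ∈ τ_X ✓.
  U = {x65, x66}: f^{-1}(U) = {ξ, ρ} ∉ τ_X ✗.
  U = {x64, x65, x66}: f^{-1}(U) = {ν, ξ, ρ} ∈ τ_X ✓.
Found U = {x65} with f^{-1}(U) = {ξ, ρ} not in τ_X. Therefore f is NOT continuous.


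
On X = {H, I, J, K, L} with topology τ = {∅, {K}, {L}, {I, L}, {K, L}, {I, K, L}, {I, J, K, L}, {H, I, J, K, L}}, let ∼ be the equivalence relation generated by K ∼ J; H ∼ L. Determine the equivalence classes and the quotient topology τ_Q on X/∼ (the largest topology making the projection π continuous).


X/∼ = {[H=L], [I], [J=K]}; |τ_Q| = 2.

Equivalence classes: [H=L], [I], [J=K].
Quotient map π: X → X/∼ sends H ↦ [H=L], I ↦ [I], J ↦ [J=K], K ↦ [J=K], L ↦ [H=L].
For each subset V ⊆ X/∼, compute π^{-1}(V) ⊆ X and check whether π^{-1}(V) ∈ τ. V is open in τ_Q iff π^{-1}(V) ∈ τ.
  V = {}: π^{-1}(V) = ∅ ∈ τ ✓.
  V = {[H=L]}: π^{-1}(V) = {H, L} ∉ τ ✗.
  V = {[I]}: π^{-1}(V) = {I} ∉ τ ✗.
  V = {[H=L], [I]}: π^{-1}(V) = {H, I, L} ∉ τ ✗.
  V = {[J=K]}: π^{-1}(V) = {J, K} ∉ τ ✗.
  V = {[H=L], [J=K]}: π^{-1}(V) = {H, J, K, L} ∉ τ ✗.
  V = {[I], [J=K]}: π^{-1}(V) = {I, J, K} ∉ τ ✗.
  V = {[H=L], [I], [J=K]}: π^{-1}(V) = {H, I, J, K, L} ∈ τ ✓.
Open sets in the quotient: τ_Q = {{}, {[H=L], [I], [J=K]}} (2 elements).


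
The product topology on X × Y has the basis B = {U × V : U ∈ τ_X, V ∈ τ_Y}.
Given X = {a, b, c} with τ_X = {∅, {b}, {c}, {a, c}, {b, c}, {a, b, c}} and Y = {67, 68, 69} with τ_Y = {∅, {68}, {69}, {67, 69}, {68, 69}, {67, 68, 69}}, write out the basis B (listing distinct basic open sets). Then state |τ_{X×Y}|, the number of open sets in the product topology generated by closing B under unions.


Basis B = {∅ × ∅, {b} × {68}, {b} × {69}, {c} × {68}, {c} × {69}, {a, c} × {68}, {a, c} × {69}, {b} × {67, 69}, {b} × {68, 69}, {b, c} × {68}, {b, c} × {69}, {c} × {67, 69}, {c} × {68, 69}, {a, b, c} × {68}, {a, b, c} × {69}, {b} × {67, 68, 69}, {c} × {67, 68, 69}, {a, c} × {67, 69}, {a, c} × {68, 69}, {b, c} × {67, 69}, {b, c} × {68, 69}, {a, c} × {67, 68, 69}, {a, b, c} × {67, 69}, {a, b, c} × {68, 69}, {b, c} × {67, 68, 69}, {a, b, c} × {67, 68, 69}}; |τ_{X×Y}| = 108.

Enumerate products U × V with U ∈ τ_X, V ∈ τ_Y (deduplicated):
  ∅ × ∅ = {} (∅)
  {b} × {68} = {(b,68)}
  {b} × {69} = {(b,69)}
  {c} × {68} = {(c,68)}
  {c} × {69} = {(c,69)}
  {a, c} × {68} = {(a,68), (c,68)}
  {a, c} × {69} = {(a,69), (c,69)}
  {b} × {67, 69} = {(b,67), (b,69)}
  {b} × {68, 69} = {(b,68), (b,69)}
  {b, c} × {68} = {(b,68), (c,68)}
  {b, c} × {69} = {(b,69), (c,69)}
  {c} × {67, 69} = {(c,67), (c,69)}
  {c} × {68, 69} = {(c,68), (c,69)}
  {a, b, c} × {68} = {(a,68), (b,68), (c,68)}
  {a, b, c} × {69} = {(a,69), (b,69), (c,69)}
  {b} × {67, 68, 69} = {(b,67), (b,68), (b,69)}
  {c} × {67, 68, 69} = {(c,67), (c,68), (c,69)}
  {a, c} × {67, 69} = {(a,67), (a,69), (c,67), (c,69)}
  {a, c} × {68, 69} = {(a,68), (a,69), (c,68), (c,69)}
  {b, c} × {67, 69} = {(b,67), (b,69), (c,67), (c,69)}
  {b, c} × {68, 69} = {(b,68), (b,69), (c,68), (c,69)}
  {a, c} × {67, 68, 69} = {(a,67), (a,68), (a,69), (c,67), (c,68), (c,69)}
  {a, b, c} × {67, 69} = {(a,67), (a,69), (b,67), (b,69), (c,67), (c,69)}
  {a, b, c} × {68, 69} = {(a,68), (a,69), (b,68), (b,69), (c,68), (c,69)}
  {b, c} × {67, 68, 69} = {(b,67), (b,68), (b,69), (c,67), (c,68), (c,69)}
  {a, b, c} × {67, 68, 69} = {(a,67), (a,68), (a,69), (b,67), (b,68), (b,69), (c,67), (c,68), (c,69)}
These 26 distinct sets form the basis B.
Close under arbitrary unions to get τ_{X×Y}; counting gives |τ_{X×Y}| = 108.


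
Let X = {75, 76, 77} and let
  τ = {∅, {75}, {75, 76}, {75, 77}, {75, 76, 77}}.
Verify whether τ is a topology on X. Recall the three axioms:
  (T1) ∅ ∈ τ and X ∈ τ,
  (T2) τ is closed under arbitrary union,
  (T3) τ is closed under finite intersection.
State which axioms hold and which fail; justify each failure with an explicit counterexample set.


τ IS a topology on X.

Axiom (T1): ∅ ∈ τ? Yes; X ∈ τ? Yes.
Axiom (T2/T3): check pairwise unions and intersections of members of τ.
All pairwise intersections and unions checked — each lies in τ. Therefore τ satisfies (T1), (T2), (T3): it IS a topology on X.


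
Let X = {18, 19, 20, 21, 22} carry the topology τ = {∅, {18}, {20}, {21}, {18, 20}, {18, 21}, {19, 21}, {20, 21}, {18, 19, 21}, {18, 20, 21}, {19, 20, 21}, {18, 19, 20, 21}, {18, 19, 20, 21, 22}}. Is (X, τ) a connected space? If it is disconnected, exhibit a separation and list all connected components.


(X, τ) is connected.

Find clopen sets (U ∈ τ with X ∖ U ∈ τ):
  U = ∅, X ∖ U = {18, 19, 20, 21, 22} — both open, so U is clopen.
  U = {18, 19, 20, 21, 22}, X ∖ U = ∅ — both open, so U is clopen.
Only trivial clopens (∅ and X) exist, so (X, τ) is connected.
Compute connected components by grouping points that agree on all clopens:
  component: {18, 19, 20, 21, 22}


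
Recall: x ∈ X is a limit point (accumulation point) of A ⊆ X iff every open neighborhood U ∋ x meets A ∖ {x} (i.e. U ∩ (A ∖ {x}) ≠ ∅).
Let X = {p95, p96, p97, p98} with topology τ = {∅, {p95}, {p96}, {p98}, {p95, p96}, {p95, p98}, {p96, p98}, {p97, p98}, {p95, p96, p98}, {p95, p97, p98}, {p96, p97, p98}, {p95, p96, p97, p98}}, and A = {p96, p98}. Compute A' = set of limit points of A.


A' = {p97}

For each x ∈ X, list the open sets U ∈ τ with x ∈ U, then check whether U ∩ (A ∖ {x}) ≠ ∅ for every such U.
  x = p95: open {p95} ∋ x has {p95} ∩ (A ∖ {p95}) = ∅, so x is NOT a limit point.
  x = p96: open {p96} ∋ x has {p96} ∩ (A ∖ {p96}) = ∅, so x is NOT a limit point.
  x = p97: opens ∋ x are {p97, p98}, {p95, p97, p98}, {p96, p97, p98}, {p95, p96, p97, p98}; each meets A ∖ {p97}, so x IS a limit point.
  x = p98: open {p98} ∋ x has {p98} ∩ (A ∖ {p98}) = ∅, so x is NOT a limit point.
Collecting: A' = {p97}.


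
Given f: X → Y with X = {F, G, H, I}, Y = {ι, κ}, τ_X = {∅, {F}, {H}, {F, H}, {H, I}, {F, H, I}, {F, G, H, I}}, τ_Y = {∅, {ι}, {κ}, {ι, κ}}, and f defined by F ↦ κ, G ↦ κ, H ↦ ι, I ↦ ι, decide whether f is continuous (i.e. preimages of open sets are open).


f is NOT continuous.

Compute f^{-1}(U) for each U ∈ τ_Y:
  U = ∅: f^{-1}(U) = ∅ ∈ τ_X ✓.
  U = {ι}: f^{-1}(U) = {H, I} ∈ τ_X ✓.
  U = {κ}: f^{-1}(U) = {F, G} ∉ τ_X ✗.
  U = {ι, κ}: f^{-1}(U) = {F, G, H, I} ∈ τ_X ✓.
Found U = {κ} with f^{-1}(U) = {F, G} not in τ_X. Therefore f is NOT continuous.


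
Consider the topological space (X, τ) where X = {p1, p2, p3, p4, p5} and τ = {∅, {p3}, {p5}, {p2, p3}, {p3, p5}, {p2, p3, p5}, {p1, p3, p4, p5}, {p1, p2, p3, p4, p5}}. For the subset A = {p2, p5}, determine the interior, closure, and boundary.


int(A) = {p5}, cl(A) = {p1, p2, p4, p5}, ∂A = {p1, p2, p4}.

Closed sets in (X, τ) are complements of opens:
  closed(X, τ) = {∅, {p2}, {p1, p4}, {p1, p2, p4}, {p1, p4, p5}, {p1, p2, p3, p4}, {p1, p2, p4, p5}, {p1, p2, p3, p4, p5}}.
int(A) = ⋃ {U ∈ τ : U ⊆ A}. Opens contained in A: ∅, {p5}.
Taking the union of these: int(A) = {p5}.
cl(A) = ⋂ {C closed : A ⊆ C}. Closed sets containing A: {p1, p2, p4, p5}, {p1, p2, p3, p4, p5}.
Intersecting these: cl(A) = {p1, p2, p4, p5}.
∂A = cl(A) ∖ int(A) = {p1, p2, p4, p5} ∖ {p5} = {p1, p2, p4}.


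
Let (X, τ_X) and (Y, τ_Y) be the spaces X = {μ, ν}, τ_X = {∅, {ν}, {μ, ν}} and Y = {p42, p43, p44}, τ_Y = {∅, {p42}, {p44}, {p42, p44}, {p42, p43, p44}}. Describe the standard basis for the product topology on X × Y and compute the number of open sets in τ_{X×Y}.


Basis B = {∅ × ∅, {ν} × {p42}, {ν} × {p44}, {μ, ν} × {p42}, {μ, ν} × {p44}, {ν} × {p42, p44}, {ν} × {p42, p43, p44}, {μ, ν} × {p42, p44}, {μ, ν} × {p42, p43, p44}}; |τ_{X×Y}| = 14.

Enumerate products U × V with U ∈ τ_X, V ∈ τ_Y (deduplicated):
  ∅ × ∅ = {} (∅)
  {ν} × {p42} = {(ν,p42)}
  {ν} × {p44} = {(ν,p44)}
  {μ, ν} × {p42} = {(μ,p42), (ν,p42)}
  {μ, ν} × {p44} = {(μ,p44), (ν,p44)}
  {ν} × {p42, p44} = {(ν,p42), (ν,p44)}
  {ν} × {p42, p43, p44} = {(ν,p42), (ν,p43), (ν,p44)}
  {μ, ν} × {p42, p44} = {(μ,p42), (μ,p44), (ν,p42), (ν,p44)}
  {μ, ν} × {p42, p43, p44} = {(μ,p42), (μ,p43), (μ,p44), (ν,p42), (ν,p43), (ν,p44)}
These 9 distinct sets form the basis B.
Close under arbitrary unions to get τ_{X×Y}; counting gives |τ_{X×Y}| = 14.


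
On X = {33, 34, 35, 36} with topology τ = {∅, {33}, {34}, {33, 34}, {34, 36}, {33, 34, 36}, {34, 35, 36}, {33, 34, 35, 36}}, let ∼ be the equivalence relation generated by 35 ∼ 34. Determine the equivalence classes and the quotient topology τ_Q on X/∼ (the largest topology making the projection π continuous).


X/∼ = {[33], [34=35], [36]}; |τ_Q| = 4.

Equivalence classes: [33], [34=35], [36].
Quotient map π: X → X/∼ sends 33 ↦ [33], 34 ↦ [34=35], 35 ↦ [34=35], 36 ↦ [36].
For each subset V ⊆ X/∼, compute π^{-1}(V) ⊆ X and check whether π^{-1}(V) ∈ τ. V is open in τ_Q iff π^{-1}(V) ∈ τ.
  V = {}: π^{-1}(V) = ∅ ∈ τ ✓.
  V = {[33]}: π^{-1}(V) = {33} ∈ τ ✓.
  V = {[34=35]}: π^{-1}(V) = {34, 35} ∉ τ ✗.
  V = {[33], [34=35]}: π^{-1}(V) = {33, 34, 35} ∉ τ ✗.
  V = {[36]}: π^{-1}(V) = {36} ∉ τ ✗.
  V = {[33], [36]}: π^{-1}(V) = {33, 36} ∉ τ ✗.
  V = {[34=35], [36]}: π^{-1}(V) = {34, 35, 36} ∈ τ ✓.
  V = {[33], [34=35], [36]}: π^{-1}(V) = {33, 34, 35, 36} ∈ τ ✓.
Open sets in the quotient: τ_Q = {{}, {[33]}, {[34=35], [36]}, {[33], [34=35], [36]}} (4 elements).


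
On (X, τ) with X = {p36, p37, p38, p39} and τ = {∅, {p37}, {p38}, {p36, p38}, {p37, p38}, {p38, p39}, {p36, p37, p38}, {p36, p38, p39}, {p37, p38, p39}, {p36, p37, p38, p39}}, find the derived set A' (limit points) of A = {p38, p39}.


A' = {p36, p39}

For each x ∈ X, list the open sets U ∈ τ with x ∈ U, then check whether U ∩ (A ∖ {x}) ≠ ∅ for every such U.
  x = p36: opens ∋ x are {p36, p38}, {p36, p37, p38}, {p36, p38, p39}, {p36, p37, p38, p39}; each meets A ∖ {p36}, so x IS a limit point.
  x = p37: open {p37} ∋ x has {p37} ∩ (A ∖ {p37}) = ∅, so x is NOT a limit point.
  x = p38: open {p38} ∋ x has {p38} ∩ (A ∖ {p38}) = ∅, so x is NOT a limit point.
  x = p39: opens ∋ x are {p38, p39}, {p36, p38, p39}, {p37, p38, p39}, {p36, p37, p38, p39}; each meets A ∖ {p39}, so x IS a limit point.
Collecting: A' = {p36, p39}.


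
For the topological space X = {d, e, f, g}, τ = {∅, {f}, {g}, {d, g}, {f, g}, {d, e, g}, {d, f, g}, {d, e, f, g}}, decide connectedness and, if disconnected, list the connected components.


(X, τ) is disconnected; components = [{f}, {d, e, g}].

Find clopen sets (U ∈ τ with X ∖ U ∈ τ):
  U = ∅, X ∖ U = {d, e, f, g} — both open, so U is clopen.
  U = {f}, X ∖ U = {d, e, g} — both open, so U is clopen.
  U = {d, e, g}, X ∖ U = {f} — both open, so U is clopen.
  U = {d, e, f, g}, X ∖ U = ∅ — both open, so U is clopen.
Nontrivial clopen(s) exist: e.g. {f}. So (X, τ) is disconnected.
Compute connected components by grouping points that agree on all clopens:
  component: {f}
  component: {d, e, g}


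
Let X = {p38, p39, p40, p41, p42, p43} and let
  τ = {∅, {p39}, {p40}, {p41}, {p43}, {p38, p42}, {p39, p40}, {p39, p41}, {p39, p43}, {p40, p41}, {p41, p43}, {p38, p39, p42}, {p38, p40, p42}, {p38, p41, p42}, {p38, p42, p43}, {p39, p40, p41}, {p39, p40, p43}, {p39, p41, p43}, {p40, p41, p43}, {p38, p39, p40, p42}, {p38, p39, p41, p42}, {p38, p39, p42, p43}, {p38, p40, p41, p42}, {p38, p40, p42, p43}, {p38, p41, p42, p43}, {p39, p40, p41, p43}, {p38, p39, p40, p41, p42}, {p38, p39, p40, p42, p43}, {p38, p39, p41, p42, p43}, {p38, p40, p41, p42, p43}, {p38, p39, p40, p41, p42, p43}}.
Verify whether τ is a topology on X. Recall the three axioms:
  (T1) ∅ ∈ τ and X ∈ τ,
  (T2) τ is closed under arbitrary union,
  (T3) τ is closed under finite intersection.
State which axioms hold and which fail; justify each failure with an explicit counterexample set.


τ is NOT a topology on X.

Axiom (T1): ∅ ∈ τ? Yes; X ∈ τ? Yes.
Axiom (T2/T3): check pairwise unions and intersections of members of τ.
Counterexample for (T2): {p40} ∪ {p43} = {p40, p43} ∉ τ. Therefore τ is NOT a topology.


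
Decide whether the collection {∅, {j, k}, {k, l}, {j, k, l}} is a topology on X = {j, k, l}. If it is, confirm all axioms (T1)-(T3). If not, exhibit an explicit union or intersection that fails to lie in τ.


τ is NOT a topology on X.

Axiom (T1): ∅ ∈ τ? Yes; X ∈ τ? Yes.
Axiom (T2/T3): check pairwise unions and intersections of members of τ.
Counterexample for (T3): {j, k} ∩ {k, l} = {k} ∉ τ. Therefore τ is NOT a topology.


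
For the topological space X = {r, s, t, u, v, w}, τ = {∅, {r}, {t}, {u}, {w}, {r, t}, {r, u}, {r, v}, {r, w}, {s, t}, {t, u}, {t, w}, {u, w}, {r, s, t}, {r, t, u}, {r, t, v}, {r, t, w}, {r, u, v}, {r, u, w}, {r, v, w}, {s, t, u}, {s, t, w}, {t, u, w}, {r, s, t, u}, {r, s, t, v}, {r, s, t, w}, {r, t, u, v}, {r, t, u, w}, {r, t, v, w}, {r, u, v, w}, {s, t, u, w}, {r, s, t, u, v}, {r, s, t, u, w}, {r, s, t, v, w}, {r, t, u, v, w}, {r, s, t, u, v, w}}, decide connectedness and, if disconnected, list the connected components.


(X, τ) is disconnected; components = [{u}, {w}, {r, v}, {s, t}].

Find clopen sets (U ∈ τ with X ∖ U ∈ τ):
  U = ∅, X ∖ U = {r, s, t, u, v, w} — both open, so U is clopen.
  U = {u}, X ∖ U = {r, s, t, v, w} — both open, so U is clopen.
  U = {w}, X ∖ U = {r, s, t, u, v} — both open, so U is clopen.
  U = {r, v}, X ∖ U = {s, t, u, w} — both open, so U is clopen.
  U = {s, t}, X ∖ U = {r, u, v, w} — both open, so U is clopen.
  U = {u, w}, X ∖ U = {r, s, t, v} — both open, so U is clopen.
  U = {r, u, v}, X ∖ U = {s, t, w} — both open, so U is clopen.
  U = {r, v, w}, X ∖ U = {s, t, u} — both open, so U is clopen.
  U = {s, t, u}, X ∖ U = {r, v, w} — both open, so U is clopen.
  U = {s, t, w}, X ∖ U = {r, u, v} — both open, so U is clopen.
  U = {r, s, t, v}, X ∖ U = {u, w} — both open, so U is clopen.
  U = {r, u, v, w}, X ∖ U = {s, t} — both open, so U is clopen.
  U = {s, t, u, w}, X ∖ U = {r, v} — both open, so U is clopen.
  U = {r, s, t, u, v}, X ∖ U = {w} — both open, so U is clopen.
  U = {r, s, t, v, w}, X ∖ U = {u} — both open, so U is clopen.
  U = {r, s, t, u, v, w}, X ∖ U = ∅ — both open, so U is clopen.
Nontrivial clopen(s) exist: e.g. {r, s, t, u, v}. So (X, τ) is disconnected.
Compute connected components by grouping points that agree on all clopens:
  component: {u}
  component: {w}
  component: {r, v}
  component: {s, t}


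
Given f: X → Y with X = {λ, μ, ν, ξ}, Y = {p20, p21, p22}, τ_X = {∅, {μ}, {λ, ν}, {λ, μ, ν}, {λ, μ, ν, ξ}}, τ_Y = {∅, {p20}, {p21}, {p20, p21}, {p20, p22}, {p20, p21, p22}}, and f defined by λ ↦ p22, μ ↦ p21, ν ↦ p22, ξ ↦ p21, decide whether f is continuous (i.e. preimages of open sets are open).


f is NOT continuous.

Compute f^{-1}(U) for each U ∈ τ_Y:
  U = ∅: f^{-1}(U) = ∅ ∈ τ_X ✓.
  U = {p20}: f^{-1}(U) = ∅ ∈ τ_X ✓.
  U = {p21}: f^{-1}(U) = {μ, ξ} ∉ τ_X ✗.
  U = {p20, p21}: f^{-1}(U) = {μ, ξ} ∉ τ_X ✗.
  U = {p20, p22}: f^{-1}(U) = {λ, ν} ∈ τ_X ✓.
  U = {p20, p21, p22}: f^{-1}(U) = {λ, μ, ν, ξ} ∈ τ_X ✓.
Found U = {p21} with f^{-1}(U) = {μ, ξ} not in τ_X. Therefore f is NOT continuous.
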